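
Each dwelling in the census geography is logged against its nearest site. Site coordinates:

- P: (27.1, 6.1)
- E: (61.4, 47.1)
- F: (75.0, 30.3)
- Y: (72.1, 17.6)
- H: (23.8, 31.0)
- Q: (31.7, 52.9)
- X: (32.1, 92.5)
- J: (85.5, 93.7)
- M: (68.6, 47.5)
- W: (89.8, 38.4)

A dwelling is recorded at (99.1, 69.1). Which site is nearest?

Squared distances to each site:
P: 9153.000; E: 1905.290; F: 2086.250; Y: 3381.250; H: 7121.700; Q: 4805.200; X: 5036.560; J: 790.120; M: 1396.810; W: 1028.980.
Minimum at J.

J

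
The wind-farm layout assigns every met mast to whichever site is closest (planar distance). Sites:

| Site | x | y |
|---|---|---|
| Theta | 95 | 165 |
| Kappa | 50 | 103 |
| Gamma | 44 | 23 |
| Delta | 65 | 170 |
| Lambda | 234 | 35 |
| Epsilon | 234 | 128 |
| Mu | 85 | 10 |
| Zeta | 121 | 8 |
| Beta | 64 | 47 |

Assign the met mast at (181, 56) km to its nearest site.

Squared distances to each site:
Theta: 19277.000; Kappa: 19370.000; Gamma: 19858.000; Delta: 26452.000; Lambda: 3250.000; Epsilon: 7993.000; Mu: 11332.000; Zeta: 5904.000; Beta: 13770.000.
Minimum at Lambda.

Lambda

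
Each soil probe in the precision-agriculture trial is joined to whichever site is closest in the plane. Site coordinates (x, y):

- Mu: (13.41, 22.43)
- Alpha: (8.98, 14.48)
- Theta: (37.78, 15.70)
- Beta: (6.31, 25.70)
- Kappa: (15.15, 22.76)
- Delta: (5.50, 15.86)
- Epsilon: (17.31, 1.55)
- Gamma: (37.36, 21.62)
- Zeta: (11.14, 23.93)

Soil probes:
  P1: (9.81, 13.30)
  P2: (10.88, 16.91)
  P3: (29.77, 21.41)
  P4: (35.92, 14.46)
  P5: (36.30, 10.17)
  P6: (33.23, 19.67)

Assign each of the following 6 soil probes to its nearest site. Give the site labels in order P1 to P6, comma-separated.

P1 → Alpha (d²=2.08)
P2 → Alpha (d²=9.51)
P3 → Gamma (d²=57.65)
P4 → Theta (d²=5.00)
P5 → Theta (d²=32.77)
P6 → Gamma (d²=20.86)

Alpha, Alpha, Gamma, Theta, Theta, Gamma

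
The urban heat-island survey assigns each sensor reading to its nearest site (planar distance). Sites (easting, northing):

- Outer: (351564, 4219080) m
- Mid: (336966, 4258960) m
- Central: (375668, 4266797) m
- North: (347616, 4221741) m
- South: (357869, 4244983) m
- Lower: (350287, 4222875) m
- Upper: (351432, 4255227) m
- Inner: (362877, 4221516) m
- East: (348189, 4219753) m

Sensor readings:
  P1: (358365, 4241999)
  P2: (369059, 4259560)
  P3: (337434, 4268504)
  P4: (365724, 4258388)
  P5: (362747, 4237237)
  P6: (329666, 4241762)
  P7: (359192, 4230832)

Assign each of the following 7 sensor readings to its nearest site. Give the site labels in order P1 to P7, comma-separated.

South, Central, Mid, Central, South, Mid, Inner

P1 → South (d²=9150272.00)
P2 → Central (d²=96053050.00)
P3 → Mid (d²=91306960.00)
P4 → Central (d²=169594417.00)
P5 → South (d²=83795400.00)
P6 → Mid (d²=349061204.00)
P7 → Inner (d²=100367081.00)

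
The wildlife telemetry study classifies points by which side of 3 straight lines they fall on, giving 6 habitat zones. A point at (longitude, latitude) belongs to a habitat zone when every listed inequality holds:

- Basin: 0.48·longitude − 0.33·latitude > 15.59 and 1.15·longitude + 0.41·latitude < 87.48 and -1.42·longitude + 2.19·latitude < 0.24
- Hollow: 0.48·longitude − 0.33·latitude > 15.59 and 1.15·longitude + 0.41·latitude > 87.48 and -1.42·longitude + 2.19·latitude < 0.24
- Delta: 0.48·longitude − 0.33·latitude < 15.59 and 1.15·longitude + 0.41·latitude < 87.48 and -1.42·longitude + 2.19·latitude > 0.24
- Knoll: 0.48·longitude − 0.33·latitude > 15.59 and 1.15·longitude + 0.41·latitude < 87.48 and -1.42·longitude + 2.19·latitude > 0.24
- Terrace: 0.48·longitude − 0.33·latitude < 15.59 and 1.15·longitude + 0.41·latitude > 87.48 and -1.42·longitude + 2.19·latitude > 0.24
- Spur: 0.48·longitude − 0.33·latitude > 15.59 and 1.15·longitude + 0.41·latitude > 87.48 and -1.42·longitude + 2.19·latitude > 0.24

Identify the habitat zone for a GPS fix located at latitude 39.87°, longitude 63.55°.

Hollow

0.48·63.55 − 0.33·39.87 = 17.347, which is > 15.59
1.15·63.55 + 0.41·39.87 = 89.429, which is > 87.48
-1.42·63.55 + 2.19·39.87 = -2.926, which is < 0.24
This sign pattern matches Hollow.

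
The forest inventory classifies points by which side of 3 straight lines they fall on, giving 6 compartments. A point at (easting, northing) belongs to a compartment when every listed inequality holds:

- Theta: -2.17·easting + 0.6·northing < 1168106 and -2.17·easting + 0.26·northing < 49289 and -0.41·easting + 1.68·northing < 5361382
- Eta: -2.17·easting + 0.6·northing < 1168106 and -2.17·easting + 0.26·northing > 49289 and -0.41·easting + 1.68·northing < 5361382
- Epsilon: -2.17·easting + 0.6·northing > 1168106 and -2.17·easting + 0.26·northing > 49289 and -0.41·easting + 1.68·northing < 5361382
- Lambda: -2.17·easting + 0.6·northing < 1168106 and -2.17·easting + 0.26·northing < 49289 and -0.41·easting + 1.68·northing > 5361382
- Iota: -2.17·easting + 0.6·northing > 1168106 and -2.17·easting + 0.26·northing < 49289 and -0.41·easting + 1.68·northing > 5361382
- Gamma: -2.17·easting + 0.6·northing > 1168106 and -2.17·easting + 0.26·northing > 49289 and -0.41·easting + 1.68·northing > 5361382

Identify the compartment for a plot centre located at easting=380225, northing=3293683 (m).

Lambda

-2.17·380225 + 0.6·3293683 = 1151121.550, which is < 1168106
-2.17·380225 + 0.26·3293683 = 31269.330, which is < 49289
-0.41·380225 + 1.68·3293683 = 5377495.190, which is > 5361382
This sign pattern matches Lambda.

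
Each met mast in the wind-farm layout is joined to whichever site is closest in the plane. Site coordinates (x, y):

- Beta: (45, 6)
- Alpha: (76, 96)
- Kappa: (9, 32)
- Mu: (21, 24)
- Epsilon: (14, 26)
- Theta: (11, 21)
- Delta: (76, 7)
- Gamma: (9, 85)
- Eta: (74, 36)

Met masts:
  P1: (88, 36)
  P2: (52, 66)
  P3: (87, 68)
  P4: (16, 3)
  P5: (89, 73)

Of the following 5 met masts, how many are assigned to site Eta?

P1 → Eta
P2 → Eta
P3 → Alpha
P4 → Theta
P5 → Alpha
2 of the 5 go to Eta.

2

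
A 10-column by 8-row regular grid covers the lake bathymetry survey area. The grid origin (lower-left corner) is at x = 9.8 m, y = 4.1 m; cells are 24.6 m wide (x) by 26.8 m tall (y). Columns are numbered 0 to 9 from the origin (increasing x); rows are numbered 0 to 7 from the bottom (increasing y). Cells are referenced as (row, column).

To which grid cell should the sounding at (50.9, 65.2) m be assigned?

Column index: ⌊(50.9 − 9.8) / 24.6⌋ = ⌊1.671⌋ = 1
Row offset from origin: ⌊(65.2 − 4.1) / 26.8⌋ = ⌊2.280⌋ = 2 → row 2

(2, 1)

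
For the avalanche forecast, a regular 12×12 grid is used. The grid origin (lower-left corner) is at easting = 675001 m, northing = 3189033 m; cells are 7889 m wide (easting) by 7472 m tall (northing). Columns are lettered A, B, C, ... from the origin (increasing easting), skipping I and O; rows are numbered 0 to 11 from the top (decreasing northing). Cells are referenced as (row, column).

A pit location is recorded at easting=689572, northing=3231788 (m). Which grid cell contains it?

Column index: ⌊(689572 − 675001) / 7889⌋ = ⌊1.847⌋ = 1 → column B
Row offset from origin: ⌊(3231788 − 3189033) / 7472⌋ = ⌊5.722⌋ = 5 → row 6 (counted from top)

(6, B)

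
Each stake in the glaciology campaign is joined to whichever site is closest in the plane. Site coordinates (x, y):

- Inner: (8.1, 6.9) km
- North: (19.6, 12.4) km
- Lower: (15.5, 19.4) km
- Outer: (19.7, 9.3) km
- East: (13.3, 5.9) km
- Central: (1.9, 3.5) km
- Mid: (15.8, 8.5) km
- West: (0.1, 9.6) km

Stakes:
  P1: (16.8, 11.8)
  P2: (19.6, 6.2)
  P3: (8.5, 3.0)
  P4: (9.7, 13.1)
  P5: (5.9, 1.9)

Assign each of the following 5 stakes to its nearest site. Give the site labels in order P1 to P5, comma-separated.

P1 → North (d²=8.20)
P2 → Outer (d²=9.62)
P3 → Inner (d²=15.37)
P4 → Inner (d²=41.00)
P5 → Central (d²=18.56)

North, Outer, Inner, Inner, Central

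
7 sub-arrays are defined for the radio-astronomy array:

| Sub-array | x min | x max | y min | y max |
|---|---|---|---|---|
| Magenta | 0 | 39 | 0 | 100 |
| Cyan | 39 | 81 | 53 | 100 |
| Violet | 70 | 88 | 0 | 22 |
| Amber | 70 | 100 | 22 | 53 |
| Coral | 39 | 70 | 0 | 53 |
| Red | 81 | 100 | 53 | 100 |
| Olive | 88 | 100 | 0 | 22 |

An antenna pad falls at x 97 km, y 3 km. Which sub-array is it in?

The point has x = 97 and y = 3.
Only Olive satisfies 88 ≤ x ≤ 100 and 0 ≤ y ≤ 22.

Olive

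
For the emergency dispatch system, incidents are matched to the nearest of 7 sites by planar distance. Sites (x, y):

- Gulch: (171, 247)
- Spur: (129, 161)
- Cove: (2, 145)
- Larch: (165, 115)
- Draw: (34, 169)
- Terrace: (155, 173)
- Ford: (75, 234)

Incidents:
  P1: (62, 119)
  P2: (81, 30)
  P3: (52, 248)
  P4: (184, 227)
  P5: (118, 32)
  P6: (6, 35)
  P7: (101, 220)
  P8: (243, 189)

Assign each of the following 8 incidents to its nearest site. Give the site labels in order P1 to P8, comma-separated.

Draw, Larch, Ford, Gulch, Larch, Cove, Ford, Terrace

P1 → Draw (d²=3284.00)
P2 → Larch (d²=14281.00)
P3 → Ford (d²=725.00)
P4 → Gulch (d²=569.00)
P5 → Larch (d²=9098.00)
P6 → Cove (d²=12116.00)
P7 → Ford (d²=872.00)
P8 → Terrace (d²=8000.00)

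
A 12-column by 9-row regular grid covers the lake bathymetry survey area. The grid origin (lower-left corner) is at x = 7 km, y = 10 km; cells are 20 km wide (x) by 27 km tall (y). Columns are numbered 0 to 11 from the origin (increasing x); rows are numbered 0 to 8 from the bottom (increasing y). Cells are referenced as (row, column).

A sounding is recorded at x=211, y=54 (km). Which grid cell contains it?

Column index: ⌊(211 − 7) / 20⌋ = ⌊10.200⌋ = 10
Row offset from origin: ⌊(54 − 10) / 27⌋ = ⌊1.630⌋ = 1 → row 1

(1, 10)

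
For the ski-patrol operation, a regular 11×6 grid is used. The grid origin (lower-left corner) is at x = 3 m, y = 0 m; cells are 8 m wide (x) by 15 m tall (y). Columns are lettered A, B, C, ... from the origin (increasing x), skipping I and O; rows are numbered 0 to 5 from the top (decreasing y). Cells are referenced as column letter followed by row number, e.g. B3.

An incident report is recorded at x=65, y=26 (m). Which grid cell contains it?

H4

Column index: ⌊(65 − 3) / 8⌋ = ⌊7.750⌋ = 7 → column H
Row offset from origin: ⌊(26 − 0) / 15⌋ = ⌊1.733⌋ = 1 → row 4 (counted from top)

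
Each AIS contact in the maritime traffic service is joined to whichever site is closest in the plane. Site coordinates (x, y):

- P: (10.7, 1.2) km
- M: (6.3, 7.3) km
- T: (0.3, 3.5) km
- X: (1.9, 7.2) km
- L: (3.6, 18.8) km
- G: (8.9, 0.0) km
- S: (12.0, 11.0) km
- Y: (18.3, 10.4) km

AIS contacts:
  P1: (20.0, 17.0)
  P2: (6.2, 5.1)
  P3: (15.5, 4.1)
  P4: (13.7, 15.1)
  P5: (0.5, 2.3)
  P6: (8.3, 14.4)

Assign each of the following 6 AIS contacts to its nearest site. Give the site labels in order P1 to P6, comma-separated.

P1 → Y (d²=46.45)
P2 → M (d²=4.85)
P3 → P (d²=31.45)
P4 → S (d²=19.70)
P5 → T (d²=1.48)
P6 → S (d²=25.25)

Y, M, P, S, T, S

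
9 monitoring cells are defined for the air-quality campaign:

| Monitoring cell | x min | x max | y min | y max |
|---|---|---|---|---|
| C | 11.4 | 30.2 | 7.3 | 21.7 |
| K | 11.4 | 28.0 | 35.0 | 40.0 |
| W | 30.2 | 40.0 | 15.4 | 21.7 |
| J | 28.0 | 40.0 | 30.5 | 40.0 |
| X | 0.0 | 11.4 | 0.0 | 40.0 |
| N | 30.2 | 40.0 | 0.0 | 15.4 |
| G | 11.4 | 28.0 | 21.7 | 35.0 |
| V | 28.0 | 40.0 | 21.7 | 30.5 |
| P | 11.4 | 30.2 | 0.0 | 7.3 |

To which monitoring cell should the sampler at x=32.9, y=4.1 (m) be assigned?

The point has x = 32.9 and y = 4.1.
Only N satisfies 30.2 ≤ x ≤ 40.0 and 0.0 ≤ y ≤ 15.4.

N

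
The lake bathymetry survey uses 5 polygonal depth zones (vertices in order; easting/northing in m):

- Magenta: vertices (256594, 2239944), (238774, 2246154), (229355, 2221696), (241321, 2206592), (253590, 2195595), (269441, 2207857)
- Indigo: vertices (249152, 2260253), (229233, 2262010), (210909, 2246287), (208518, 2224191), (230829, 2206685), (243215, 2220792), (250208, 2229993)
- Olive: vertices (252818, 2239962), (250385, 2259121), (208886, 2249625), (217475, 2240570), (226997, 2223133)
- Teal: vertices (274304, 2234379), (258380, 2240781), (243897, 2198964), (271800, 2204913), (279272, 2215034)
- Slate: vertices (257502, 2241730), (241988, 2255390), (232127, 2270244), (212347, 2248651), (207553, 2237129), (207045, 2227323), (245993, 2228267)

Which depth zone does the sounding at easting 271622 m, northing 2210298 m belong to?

Cast a ray rightward from (271622, 2210298). For each polygon, the edges (by vertex number in listed order) whose endpoints lie on opposite sides of northing = 2210298, where each meets that height, and whether that is right or left of the point:
Magenta: 3–4 at easting≈238385.0 (left), 6–1 at easting≈268463.7 (left) → 0 crossings.
Indigo: 4–5 at easting≈226224.3 (left), 5–6 at easting≈234001.2 (left) → 0 crossings.
Olive: no edge straddles that height → 0 crossings.
Teal: 2–3 at easting≈247822.4 (left), 4–5 at easting≈275775.6 (right) → 1 crossing.
Slate: no edge straddles that height → 0 crossings.
Only Teal has an odd count, so the point is inside Teal.

Teal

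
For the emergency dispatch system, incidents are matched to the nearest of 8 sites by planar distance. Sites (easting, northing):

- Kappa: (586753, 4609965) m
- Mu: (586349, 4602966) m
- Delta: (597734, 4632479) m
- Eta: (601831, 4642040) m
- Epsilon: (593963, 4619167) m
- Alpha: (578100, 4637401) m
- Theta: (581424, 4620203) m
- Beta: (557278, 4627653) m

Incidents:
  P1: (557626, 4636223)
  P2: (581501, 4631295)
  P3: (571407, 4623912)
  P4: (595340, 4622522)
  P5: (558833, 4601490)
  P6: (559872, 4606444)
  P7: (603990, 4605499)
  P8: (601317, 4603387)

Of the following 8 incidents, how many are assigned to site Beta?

3

P1 → Beta
P2 → Alpha
P3 → Theta
P4 → Epsilon
P5 → Beta
P6 → Beta
P7 → Epsilon
P8 → Mu
3 of the 8 go to Beta.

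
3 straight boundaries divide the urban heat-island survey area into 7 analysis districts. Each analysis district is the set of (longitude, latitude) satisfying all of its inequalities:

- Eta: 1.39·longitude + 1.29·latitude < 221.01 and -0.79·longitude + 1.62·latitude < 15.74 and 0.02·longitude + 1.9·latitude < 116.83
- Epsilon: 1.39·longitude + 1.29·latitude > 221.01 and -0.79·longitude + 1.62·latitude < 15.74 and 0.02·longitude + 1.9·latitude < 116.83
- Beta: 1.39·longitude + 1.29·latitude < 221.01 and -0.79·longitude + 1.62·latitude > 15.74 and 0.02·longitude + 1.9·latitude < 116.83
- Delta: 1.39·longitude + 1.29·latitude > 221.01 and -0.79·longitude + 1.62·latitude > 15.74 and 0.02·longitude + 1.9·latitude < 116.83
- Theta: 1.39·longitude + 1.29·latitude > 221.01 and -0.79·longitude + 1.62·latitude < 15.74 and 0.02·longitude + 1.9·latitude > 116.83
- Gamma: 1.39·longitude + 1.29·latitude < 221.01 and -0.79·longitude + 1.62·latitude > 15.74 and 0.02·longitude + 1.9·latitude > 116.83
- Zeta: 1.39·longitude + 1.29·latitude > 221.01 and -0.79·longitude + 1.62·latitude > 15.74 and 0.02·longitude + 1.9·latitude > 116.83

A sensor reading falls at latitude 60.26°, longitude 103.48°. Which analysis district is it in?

Delta

1.39·103.48 + 1.29·60.26 = 221.573, which is > 221.01
-0.79·103.48 + 1.62·60.26 = 15.872, which is > 15.74
0.02·103.48 + 1.9·60.26 = 116.564, which is < 116.83
This sign pattern matches Delta.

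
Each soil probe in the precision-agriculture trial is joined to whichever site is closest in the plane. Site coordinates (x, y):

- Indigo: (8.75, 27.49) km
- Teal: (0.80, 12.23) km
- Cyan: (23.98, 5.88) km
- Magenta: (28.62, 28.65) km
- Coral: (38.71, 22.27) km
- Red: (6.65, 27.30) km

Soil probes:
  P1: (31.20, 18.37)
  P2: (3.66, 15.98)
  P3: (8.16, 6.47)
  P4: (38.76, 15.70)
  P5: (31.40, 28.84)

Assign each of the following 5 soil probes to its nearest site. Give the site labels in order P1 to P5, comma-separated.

Coral, Teal, Teal, Coral, Magenta

P1 → Coral (d²=71.61)
P2 → Teal (d²=22.24)
P3 → Teal (d²=87.35)
P4 → Coral (d²=43.17)
P5 → Magenta (d²=7.76)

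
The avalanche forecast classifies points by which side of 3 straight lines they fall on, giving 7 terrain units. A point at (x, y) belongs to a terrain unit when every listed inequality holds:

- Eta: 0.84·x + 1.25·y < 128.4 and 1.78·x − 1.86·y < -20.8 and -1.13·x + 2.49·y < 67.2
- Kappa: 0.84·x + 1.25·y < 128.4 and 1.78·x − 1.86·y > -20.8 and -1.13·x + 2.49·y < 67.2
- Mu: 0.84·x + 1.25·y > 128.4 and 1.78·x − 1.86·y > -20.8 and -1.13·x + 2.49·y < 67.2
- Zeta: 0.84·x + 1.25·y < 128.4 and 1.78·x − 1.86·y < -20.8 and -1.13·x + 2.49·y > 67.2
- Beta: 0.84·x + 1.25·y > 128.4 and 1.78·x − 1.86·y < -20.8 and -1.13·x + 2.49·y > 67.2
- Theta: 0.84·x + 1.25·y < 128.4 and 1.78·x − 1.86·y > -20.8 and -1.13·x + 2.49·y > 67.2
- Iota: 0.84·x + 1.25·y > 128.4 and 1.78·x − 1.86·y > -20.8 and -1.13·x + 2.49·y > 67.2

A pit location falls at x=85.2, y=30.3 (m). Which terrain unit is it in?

Kappa

0.84·85.2 + 1.25·30.3 = 109.443, which is < 128.4
1.78·85.2 − 1.86·30.3 = 95.298, which is > -20.8
-1.13·85.2 + 2.49·30.3 = -20.829, which is < 67.2
This sign pattern matches Kappa.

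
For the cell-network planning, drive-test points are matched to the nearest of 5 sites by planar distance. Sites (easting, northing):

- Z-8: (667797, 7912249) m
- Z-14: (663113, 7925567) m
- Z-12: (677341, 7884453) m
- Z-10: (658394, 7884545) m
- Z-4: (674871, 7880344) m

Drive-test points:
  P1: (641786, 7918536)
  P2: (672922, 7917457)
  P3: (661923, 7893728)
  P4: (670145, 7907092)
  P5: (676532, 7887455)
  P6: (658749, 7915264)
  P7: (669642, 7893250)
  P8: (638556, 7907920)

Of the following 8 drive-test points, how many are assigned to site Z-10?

1

P1 → Z-14
P2 → Z-8
P3 → Z-10
P4 → Z-8
P5 → Z-12
P6 → Z-8
P7 → Z-12
P8 → Z-8
1 of the 8 goes to Z-10.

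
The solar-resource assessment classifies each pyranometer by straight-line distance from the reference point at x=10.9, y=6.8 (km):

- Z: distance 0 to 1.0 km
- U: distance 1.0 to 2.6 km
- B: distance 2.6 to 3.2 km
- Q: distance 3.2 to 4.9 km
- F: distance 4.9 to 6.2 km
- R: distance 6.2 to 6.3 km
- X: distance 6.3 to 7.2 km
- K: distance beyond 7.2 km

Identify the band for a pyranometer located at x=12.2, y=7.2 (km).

Distance = √((12.2−10.9)² + (7.2−6.8)²) = √(1.690 + 0.160) = 1.360 km.
1.0 ≤ 1.360 < 2.6 → U.

U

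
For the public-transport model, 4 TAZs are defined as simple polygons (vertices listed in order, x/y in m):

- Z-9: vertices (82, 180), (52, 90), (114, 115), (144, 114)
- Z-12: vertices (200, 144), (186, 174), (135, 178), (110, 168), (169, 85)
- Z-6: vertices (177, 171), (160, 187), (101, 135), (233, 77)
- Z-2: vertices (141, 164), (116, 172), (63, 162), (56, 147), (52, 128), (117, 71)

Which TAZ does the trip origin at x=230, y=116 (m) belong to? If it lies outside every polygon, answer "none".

Cast a ray rightward from (230, 116). For each polygon, the edges (by vertex number in listed order) whose endpoints lie on opposite sides of y = 116, where each meets that height, and whether that is right or left of the point:
Z-9: 1–2 at x≈60.7 (left), 4–1 at x≈142.1 (left) → 0 crossings.
Z-12: 4–5 at x≈147.0 (left), 5–1 at x≈185.3 (left) → 0 crossings.
Z-6: 3–4 at x≈144.2 (left), 4–1 at x≈209.8 (left) → 0 crossings.
Z-2: 5–6 at x≈65.7 (left), 6–1 at x≈128.6 (left) → 0 crossings.
All counts are even, so the point lies outside every listed polygon.

none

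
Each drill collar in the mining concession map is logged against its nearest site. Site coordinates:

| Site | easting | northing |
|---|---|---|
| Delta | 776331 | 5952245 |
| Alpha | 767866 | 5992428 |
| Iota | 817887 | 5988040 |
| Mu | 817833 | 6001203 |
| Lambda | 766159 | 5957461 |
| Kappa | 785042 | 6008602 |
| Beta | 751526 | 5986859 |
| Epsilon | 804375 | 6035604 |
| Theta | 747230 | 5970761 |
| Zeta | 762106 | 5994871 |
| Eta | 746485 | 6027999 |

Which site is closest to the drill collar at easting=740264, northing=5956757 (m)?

Squared distances to each site:
Delta: 1321186633.000; Alpha: 2034290645.000; Iota: 7003956218.000; Mu: 7992396677.000; Lambda: 671046641.000; Kappa: 4692973309.000; Beta: 1032963048.000; Epsilon: 10327069730.000; Theta: 244637172.000; Zeta: 1929749960.000; Eta: 5114123405.000.
Minimum at Theta.

Theta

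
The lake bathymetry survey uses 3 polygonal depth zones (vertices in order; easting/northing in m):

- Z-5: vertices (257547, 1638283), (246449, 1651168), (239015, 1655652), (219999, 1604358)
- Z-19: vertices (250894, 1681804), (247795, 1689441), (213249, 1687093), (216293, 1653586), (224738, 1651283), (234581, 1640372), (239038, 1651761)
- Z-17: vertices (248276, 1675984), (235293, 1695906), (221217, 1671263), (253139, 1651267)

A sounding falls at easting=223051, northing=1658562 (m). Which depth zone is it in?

Cast a ray rightward from (223051, 1658562). For each polygon, the edges (by vertex number in listed order) whose endpoints lie on opposite sides of northing = 1658562, where each meets that height, and whether that is right or left of the point:
Z-5: no edge straddles that height → 0 crossings.
Z-19: 3–4 at easting≈215840.9 (left), 7–1 at easting≈241721.9 (right) → 1 crossing.
Z-17: 3–4 at easting≈241493.1 (right), 4–1 at easting≈251703.7 (right) → 2 crossings.
Only Z-19 has an odd count, so the point is inside Z-19.

Z-19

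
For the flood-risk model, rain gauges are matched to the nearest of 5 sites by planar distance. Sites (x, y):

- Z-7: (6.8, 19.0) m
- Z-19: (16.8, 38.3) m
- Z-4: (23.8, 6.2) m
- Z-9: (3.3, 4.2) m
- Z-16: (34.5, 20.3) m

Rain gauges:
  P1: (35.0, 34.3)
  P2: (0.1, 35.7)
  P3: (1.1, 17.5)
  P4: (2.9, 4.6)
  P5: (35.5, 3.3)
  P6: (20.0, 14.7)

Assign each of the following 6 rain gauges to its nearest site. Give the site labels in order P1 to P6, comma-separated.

Z-16, Z-19, Z-7, Z-9, Z-4, Z-4

P1 → Z-16 (d²=196.25)
P2 → Z-19 (d²=285.65)
P3 → Z-7 (d²=34.74)
P4 → Z-9 (d²=0.32)
P5 → Z-4 (d²=145.30)
P6 → Z-4 (d²=86.69)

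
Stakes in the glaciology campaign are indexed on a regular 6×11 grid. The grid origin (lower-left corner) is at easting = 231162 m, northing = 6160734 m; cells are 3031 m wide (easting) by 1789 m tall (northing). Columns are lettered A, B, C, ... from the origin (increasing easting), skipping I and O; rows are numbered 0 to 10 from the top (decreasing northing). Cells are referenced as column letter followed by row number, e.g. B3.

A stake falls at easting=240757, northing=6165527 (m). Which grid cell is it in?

D8

Column index: ⌊(240757 − 231162) / 3031⌋ = ⌊3.166⌋ = 3 → column D
Row offset from origin: ⌊(6165527 − 6160734) / 1789⌋ = ⌊2.679⌋ = 2 → row 8 (counted from top)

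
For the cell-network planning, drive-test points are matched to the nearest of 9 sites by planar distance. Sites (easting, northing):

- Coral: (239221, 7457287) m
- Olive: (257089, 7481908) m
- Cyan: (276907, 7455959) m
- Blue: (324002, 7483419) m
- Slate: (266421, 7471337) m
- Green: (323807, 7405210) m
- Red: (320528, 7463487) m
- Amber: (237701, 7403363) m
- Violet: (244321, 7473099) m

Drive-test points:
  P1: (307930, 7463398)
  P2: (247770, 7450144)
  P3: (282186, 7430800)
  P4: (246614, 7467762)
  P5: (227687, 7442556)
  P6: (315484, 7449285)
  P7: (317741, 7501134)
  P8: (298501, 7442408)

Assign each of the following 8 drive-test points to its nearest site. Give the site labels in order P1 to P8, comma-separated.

P1 → Red (d²=158717525.00)
P2 → Coral (d²=124107850.00)
P3 → Cyan (d²=660843122.00)
P4 → Violet (d²=33741418.00)
P5 → Coral (d²=350035517.00)
P6 → Red (d²=227138740.00)
P7 → Blue (d²=353021346.00)
P8 → Cyan (d²=649930437.00)

Red, Coral, Cyan, Violet, Coral, Red, Blue, Cyan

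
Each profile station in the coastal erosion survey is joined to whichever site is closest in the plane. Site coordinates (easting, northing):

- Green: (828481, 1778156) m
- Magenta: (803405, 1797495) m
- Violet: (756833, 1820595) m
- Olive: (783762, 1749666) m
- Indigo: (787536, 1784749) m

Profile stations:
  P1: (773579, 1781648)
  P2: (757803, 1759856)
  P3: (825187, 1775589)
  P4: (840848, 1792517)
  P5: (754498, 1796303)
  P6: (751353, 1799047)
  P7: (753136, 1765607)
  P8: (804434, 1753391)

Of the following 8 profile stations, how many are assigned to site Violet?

P1 → Indigo
P2 → Olive
P3 → Green
P4 → Green
P5 → Violet
P6 → Violet
P7 → Olive
P8 → Olive
2 of the 8 go to Violet.

2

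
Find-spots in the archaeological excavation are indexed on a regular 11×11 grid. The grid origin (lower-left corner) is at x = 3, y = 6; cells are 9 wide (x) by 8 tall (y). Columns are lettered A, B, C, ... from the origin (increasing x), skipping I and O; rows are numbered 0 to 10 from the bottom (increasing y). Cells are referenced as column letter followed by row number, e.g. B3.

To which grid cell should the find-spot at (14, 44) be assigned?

Column index: ⌊(14 − 3) / 9⌋ = ⌊1.222⌋ = 1 → column B
Row offset from origin: ⌊(44 − 6) / 8⌋ = ⌊4.750⌋ = 4 → row 4

B4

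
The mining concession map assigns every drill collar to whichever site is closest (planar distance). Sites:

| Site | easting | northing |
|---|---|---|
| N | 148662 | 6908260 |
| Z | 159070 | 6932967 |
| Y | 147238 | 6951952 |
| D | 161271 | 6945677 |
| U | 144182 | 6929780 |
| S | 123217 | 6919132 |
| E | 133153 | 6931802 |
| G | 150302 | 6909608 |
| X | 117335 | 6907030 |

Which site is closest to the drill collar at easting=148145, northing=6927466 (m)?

U

Squared distances to each site:
N: 369137725.000; Z: 149616626.000; Y: 600386845.000; D: 503932397.000; U: 21059965.000; S: 690860740.000; E: 243560960.000; G: 323560813.000; X: 1366886196.000.
Minimum at U.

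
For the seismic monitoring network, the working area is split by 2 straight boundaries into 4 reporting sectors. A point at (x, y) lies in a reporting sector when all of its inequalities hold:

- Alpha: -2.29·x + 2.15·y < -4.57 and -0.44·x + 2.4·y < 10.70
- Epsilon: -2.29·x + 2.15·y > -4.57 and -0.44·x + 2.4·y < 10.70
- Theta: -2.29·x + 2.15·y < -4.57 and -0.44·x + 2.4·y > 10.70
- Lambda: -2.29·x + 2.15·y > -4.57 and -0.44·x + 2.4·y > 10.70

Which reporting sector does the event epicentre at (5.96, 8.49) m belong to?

Lambda

-2.29·5.96 + 2.15·8.49 = 4.605, which is > -4.57
-0.44·5.96 + 2.4·8.49 = 17.754, which is > 10.70
This sign pattern matches Lambda.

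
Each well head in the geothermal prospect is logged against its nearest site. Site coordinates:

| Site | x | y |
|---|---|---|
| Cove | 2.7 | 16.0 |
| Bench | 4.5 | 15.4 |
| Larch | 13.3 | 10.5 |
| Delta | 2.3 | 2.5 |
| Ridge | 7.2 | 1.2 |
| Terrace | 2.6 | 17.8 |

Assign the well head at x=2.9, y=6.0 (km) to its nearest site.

Delta

Squared distances to each site:
Cove: 100.040; Bench: 90.920; Larch: 128.410; Delta: 12.610; Ridge: 41.530; Terrace: 139.330.
Minimum at Delta.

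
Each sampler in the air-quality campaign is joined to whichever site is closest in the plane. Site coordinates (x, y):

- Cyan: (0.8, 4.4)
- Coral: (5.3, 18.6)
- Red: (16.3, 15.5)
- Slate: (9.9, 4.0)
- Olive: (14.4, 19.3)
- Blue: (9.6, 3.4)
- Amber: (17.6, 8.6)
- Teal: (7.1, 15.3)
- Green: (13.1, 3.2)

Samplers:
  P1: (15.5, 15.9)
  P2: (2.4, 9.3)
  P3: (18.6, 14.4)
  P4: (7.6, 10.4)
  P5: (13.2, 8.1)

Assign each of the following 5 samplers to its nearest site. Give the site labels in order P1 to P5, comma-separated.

Red, Cyan, Red, Teal, Amber

P1 → Red (d²=0.80)
P2 → Cyan (d²=26.57)
P3 → Red (d²=6.50)
P4 → Teal (d²=24.26)
P5 → Amber (d²=19.61)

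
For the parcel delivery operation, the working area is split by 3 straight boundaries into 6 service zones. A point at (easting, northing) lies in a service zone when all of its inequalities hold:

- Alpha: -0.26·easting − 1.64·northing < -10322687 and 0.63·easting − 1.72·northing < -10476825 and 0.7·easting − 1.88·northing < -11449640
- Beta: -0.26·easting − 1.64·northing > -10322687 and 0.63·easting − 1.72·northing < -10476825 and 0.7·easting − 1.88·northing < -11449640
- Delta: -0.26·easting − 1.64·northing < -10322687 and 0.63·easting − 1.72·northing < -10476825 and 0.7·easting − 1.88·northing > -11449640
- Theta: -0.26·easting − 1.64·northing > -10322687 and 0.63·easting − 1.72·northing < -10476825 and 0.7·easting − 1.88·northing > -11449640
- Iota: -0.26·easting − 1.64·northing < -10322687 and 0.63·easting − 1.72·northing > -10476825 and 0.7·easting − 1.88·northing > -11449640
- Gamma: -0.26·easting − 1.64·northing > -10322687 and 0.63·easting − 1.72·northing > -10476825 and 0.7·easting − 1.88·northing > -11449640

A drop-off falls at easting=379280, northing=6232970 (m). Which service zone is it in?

Beta

-0.26·379280 − 1.64·6232970 = -10320683.600, which is > -10322687
0.63·379280 − 1.72·6232970 = -10481762.000, which is < -10476825
0.7·379280 − 1.88·6232970 = -11452487.600, which is < -11449640
This sign pattern matches Beta.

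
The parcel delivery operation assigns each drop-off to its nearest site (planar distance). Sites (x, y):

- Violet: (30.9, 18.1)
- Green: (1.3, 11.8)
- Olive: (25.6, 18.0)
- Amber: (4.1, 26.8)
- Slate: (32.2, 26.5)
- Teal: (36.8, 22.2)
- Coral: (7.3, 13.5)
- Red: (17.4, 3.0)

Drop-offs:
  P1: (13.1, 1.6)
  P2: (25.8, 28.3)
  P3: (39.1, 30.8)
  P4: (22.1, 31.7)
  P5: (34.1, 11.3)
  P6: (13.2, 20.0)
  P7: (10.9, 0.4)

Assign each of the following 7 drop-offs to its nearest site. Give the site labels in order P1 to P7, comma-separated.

P1 → Red (d²=20.45)
P2 → Slate (d²=44.20)
P3 → Slate (d²=66.10)
P4 → Slate (d²=129.05)
P5 → Violet (d²=56.48)
P6 → Coral (d²=77.06)
P7 → Red (d²=49.01)

Red, Slate, Slate, Slate, Violet, Coral, Red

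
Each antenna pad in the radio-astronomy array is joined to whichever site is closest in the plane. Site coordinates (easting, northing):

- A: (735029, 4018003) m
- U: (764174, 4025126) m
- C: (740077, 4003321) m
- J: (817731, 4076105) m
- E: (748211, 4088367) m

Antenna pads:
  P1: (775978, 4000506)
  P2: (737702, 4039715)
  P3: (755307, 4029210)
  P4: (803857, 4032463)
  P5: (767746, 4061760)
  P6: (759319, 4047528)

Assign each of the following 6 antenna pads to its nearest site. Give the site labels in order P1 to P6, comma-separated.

U, A, U, U, E, U

P1 → U (d²=745478816.00)
P2 → A (d²=478555873.00)
P3 → U (d²=95302745.00)
P4 → U (d²=1628572058.00)
P5 → E (d²=1089548674.00)
P6 → U (d²=525420629.00)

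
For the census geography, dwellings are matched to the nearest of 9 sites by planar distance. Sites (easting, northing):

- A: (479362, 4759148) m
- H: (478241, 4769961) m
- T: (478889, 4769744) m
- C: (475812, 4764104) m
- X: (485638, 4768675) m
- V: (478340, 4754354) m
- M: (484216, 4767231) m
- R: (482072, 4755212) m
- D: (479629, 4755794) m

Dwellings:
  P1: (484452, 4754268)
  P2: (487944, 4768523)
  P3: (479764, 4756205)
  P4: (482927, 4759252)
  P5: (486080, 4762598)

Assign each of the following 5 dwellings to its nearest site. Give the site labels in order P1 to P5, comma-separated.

P1 → R (d²=6555536.00)
P2 → X (d²=5340740.00)
P3 → D (d²=187146.00)
P4 → A (d²=12720041.00)
P5 → M (d²=24939185.00)

R, X, D, A, M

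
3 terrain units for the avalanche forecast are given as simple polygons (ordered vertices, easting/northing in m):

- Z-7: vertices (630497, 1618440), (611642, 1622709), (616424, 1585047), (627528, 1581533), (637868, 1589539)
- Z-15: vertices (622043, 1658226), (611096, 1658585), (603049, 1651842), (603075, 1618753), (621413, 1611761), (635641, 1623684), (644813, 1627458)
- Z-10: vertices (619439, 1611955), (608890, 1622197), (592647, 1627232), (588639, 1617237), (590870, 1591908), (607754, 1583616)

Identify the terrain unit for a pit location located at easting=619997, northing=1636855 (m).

Cast a ray rightward from (619997, 1636855). For each polygon, the edges (by vertex number in listed order) whose endpoints lie on opposite sides of northing = 1636855, where each meets that height, and whether that is right or left of the point:
Z-7: no edge straddles that height → 0 crossings.
Z-15: 3–4 at easting≈603060.8 (left), 7–1 at easting≈637858.7 (right) → 1 crossing.
Z-10: no edge straddles that height → 0 crossings.
Only Z-15 has an odd count, so the point is inside Z-15.

Z-15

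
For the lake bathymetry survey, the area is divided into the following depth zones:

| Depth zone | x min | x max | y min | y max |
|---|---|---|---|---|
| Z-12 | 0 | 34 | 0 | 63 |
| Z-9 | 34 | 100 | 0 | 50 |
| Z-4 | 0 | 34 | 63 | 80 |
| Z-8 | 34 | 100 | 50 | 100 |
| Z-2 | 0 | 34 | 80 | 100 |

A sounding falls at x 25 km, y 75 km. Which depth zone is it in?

Z-4

The point has x = 25 and y = 75.
Only Z-4 satisfies 0 ≤ x ≤ 34 and 63 ≤ y ≤ 80.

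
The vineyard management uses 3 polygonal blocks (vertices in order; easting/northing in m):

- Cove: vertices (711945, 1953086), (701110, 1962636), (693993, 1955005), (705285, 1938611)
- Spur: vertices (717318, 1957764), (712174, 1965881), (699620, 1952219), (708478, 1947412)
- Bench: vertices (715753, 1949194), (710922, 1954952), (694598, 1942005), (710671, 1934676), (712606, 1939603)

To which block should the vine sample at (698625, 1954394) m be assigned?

Cove

Cast a ray rightward from (698625, 1954394). For each polygon, the edges (by vertex number in listed order) whose endpoints lie on opposite sides of northing = 1954394, where each meets that height, and whether that is right or left of the point:
Cove: 1–2 at easting≈710461.0 (right), 3–4 at easting≈694413.8 (left) → 1 crossing.
Spur: 2–3 at easting≈701618.6 (right), 4–1 at easting≈714440.2 (right) → 2 crossings.
Bench: 1–2 at easting≈711390.2 (right), 2–3 at easting≈710218.5 (right) → 2 crossings.
Only Cove has an odd count, so the point is inside Cove.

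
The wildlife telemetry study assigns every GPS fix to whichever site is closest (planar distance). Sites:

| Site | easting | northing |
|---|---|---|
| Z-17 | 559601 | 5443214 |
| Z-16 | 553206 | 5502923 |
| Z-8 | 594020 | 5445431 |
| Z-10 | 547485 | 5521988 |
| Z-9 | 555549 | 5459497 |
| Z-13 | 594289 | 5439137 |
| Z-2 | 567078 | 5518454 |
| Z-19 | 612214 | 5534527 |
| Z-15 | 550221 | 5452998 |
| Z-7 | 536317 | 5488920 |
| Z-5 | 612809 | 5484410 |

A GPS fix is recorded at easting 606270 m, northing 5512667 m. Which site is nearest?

Squared distances to each site:
Z-17: 7001714770.000; Z-16: 2910733632.000; Z-8: 4670742196.000; Z-10: 3542557266.000; Z-9: 5399668741.000; Z-13: 5550205261.000; Z-2: 1569502233.000; Z-19: 513190736.000; Z-15: 6701879962.000; Z-7: 5457342218.000; Z-5: 841216570.000.
Minimum at Z-19.

Z-19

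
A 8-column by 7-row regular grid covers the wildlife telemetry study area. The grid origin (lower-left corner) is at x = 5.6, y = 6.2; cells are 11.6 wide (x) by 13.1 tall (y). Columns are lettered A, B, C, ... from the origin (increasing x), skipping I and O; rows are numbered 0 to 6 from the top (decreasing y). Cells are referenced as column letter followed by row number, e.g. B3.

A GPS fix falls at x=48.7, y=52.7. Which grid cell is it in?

D3

Column index: ⌊(48.7 − 5.6) / 11.6⌋ = ⌊3.716⌋ = 3 → column D
Row offset from origin: ⌊(52.7 − 6.2) / 13.1⌋ = ⌊3.550⌋ = 3 → row 3 (counted from top)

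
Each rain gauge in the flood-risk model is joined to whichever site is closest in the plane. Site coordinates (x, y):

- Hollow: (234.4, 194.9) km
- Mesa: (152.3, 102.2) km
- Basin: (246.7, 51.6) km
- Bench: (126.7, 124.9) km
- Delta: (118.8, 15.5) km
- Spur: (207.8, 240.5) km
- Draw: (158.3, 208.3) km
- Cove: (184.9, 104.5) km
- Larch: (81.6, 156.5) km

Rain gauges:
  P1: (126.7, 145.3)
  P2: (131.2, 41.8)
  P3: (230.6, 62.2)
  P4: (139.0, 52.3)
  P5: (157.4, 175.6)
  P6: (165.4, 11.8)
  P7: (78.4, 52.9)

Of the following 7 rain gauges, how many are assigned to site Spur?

0

P1 → Bench
P2 → Delta
P3 → Basin
P4 → Delta
P5 → Draw
P6 → Delta
P7 → Delta
0 of the 7 go to Spur.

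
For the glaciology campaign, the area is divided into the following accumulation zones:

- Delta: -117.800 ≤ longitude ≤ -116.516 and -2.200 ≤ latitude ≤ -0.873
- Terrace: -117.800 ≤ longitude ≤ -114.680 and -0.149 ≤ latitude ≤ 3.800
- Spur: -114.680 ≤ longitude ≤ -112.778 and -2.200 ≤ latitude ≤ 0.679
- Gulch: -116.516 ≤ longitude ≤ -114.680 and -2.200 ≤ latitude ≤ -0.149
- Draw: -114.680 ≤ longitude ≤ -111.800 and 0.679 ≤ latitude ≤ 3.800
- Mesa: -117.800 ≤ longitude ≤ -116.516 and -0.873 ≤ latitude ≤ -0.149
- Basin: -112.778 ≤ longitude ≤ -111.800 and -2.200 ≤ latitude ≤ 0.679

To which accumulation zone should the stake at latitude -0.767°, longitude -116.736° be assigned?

Mesa

The point has longitude = -116.736 and latitude = -0.767.
Only Mesa satisfies -117.800 ≤ longitude ≤ -116.516 and -0.873 ≤ latitude ≤ -0.149.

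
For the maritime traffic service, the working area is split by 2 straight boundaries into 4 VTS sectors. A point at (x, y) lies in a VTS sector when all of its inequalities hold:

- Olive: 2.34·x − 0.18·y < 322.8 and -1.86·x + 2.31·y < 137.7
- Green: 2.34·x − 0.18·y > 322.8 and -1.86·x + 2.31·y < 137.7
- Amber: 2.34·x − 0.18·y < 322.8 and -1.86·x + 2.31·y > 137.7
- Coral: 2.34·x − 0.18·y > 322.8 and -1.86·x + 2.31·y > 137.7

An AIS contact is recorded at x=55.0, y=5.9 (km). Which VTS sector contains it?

Olive

2.34·55.0 − 0.18·5.9 = 127.638, which is < 322.8
-1.86·55.0 + 2.31·5.9 = -88.671, which is < 137.7
This sign pattern matches Olive.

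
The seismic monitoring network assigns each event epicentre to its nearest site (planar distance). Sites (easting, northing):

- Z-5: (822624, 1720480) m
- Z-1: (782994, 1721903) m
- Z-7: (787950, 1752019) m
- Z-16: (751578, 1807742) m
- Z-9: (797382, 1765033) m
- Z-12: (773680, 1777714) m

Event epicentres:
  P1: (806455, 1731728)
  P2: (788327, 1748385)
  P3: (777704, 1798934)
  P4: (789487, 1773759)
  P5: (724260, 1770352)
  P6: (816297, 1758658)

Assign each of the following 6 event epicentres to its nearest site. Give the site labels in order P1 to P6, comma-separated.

P1 → Z-5 (d²=387954065.00)
P2 → Z-7 (d²=13348085.00)
P3 → Z-12 (d²=466480976.00)
P4 → Z-9 (d²=138474101.00)
P5 → Z-16 (d²=2144285224.00)
P6 → Z-9 (d²=398417850.00)

Z-5, Z-7, Z-12, Z-9, Z-16, Z-9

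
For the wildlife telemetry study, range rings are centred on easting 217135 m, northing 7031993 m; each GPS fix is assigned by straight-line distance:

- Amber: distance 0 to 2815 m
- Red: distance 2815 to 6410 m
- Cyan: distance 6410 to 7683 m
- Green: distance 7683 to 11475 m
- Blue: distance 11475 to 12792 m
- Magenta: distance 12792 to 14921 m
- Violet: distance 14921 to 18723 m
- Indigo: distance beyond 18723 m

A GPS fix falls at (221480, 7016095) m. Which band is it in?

Violet

Distance = √((221480−217135)² + (7016095−7031993)²) = √(18879025.000 + 252746404.000) = 16481.063 m.
14921 ≤ 16481.063 < 18723 → Violet.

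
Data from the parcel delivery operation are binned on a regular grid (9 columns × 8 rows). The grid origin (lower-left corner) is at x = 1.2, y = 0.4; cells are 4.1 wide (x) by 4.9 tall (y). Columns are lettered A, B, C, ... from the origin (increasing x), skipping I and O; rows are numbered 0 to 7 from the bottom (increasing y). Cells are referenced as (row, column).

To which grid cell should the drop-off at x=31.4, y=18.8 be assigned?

(3, H)

Column index: ⌊(31.4 − 1.2) / 4.1⌋ = ⌊7.366⌋ = 7 → column H
Row offset from origin: ⌊(18.8 − 0.4) / 4.9⌋ = ⌊3.755⌋ = 3 → row 3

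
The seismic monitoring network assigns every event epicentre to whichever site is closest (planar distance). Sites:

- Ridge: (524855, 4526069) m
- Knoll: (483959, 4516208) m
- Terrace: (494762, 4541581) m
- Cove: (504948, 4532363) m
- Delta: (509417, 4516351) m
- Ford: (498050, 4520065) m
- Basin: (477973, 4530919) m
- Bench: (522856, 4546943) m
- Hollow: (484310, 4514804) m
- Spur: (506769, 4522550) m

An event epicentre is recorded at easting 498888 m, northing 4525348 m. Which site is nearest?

Ford

Squared distances to each site:
Ridge: 674804930.000; Knoll: 306414641.000; Terrace: 280534165.000; Cove: 85933825.000; Delta: 191805850.000; Ford: 28612333.000; Basin: 468473266.000; Bench: 1040809049.000; Hollow: 323694020.000; Spur: 69938965.000.
Minimum at Ford.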